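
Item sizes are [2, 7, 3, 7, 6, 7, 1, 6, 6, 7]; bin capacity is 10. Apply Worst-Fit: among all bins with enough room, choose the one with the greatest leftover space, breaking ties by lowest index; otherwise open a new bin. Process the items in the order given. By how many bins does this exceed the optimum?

Worst-Fit: [2,7] [3,7] [6,1] [7] [6] [6] [7] → 7 bins.
7 items exceed 5 (half the capacity), and no two of those can share a bin, so at least 7 bins are needed.
So 7 is already optimal.

0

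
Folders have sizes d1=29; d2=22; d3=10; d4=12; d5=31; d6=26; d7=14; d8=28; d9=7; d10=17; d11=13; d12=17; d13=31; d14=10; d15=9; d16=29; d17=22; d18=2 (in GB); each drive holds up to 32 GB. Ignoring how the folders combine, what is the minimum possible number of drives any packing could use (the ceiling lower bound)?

11 drives

Total size = 29 + 22 + 10 + 12 + 31 + 26 + 14 + 28 + 7 + 17 + 13 + 17 + 31 + 10 + 9 + 29 + 22 + 2 = 329 GB.
⌈329 / 32⌉ = 11.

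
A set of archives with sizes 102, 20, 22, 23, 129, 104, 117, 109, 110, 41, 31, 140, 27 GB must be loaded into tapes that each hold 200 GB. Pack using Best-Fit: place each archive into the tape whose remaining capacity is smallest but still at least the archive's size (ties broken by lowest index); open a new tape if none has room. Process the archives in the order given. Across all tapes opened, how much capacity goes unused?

tape 1: place 102 GB, 98 GB left
tape 1: place 20 GB, 78 GB left
tape 1: place 22 GB, 56 GB left
tape 1: place 23 GB, 33 GB left
tape 2: place 129 GB, 71 GB left
tape 3: place 104 GB, 96 GB left
tape 4: place 117 GB, 83 GB left
tape 5: place 109 GB, 91 GB left
tape 6: place 110 GB, 90 GB left
tape 2: place 41 GB, 30 GB left
tape 1: place 31 GB, 2 GB left
tape 7: place 140 GB, 60 GB left
tape 2: place 27 GB, 3 GB left
7 tapes × 200 GB = 1400 GB; used 975 GB; unused 425 GB.

425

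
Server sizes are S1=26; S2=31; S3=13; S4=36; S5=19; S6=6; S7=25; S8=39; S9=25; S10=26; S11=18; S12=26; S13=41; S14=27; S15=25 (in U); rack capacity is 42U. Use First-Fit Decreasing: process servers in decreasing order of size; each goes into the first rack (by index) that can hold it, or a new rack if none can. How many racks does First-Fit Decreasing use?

Sorted descending: 41, 39, 36, 31, 27, 26, 26, 26, 25, 25, 25, 19, 18, 13, 6.
41U → rack 1 (remaining 1U)
39U → rack 2 (remaining 3U)
36U → rack 3 (remaining 6U)
31U → rack 4 (remaining 11U)
27U → rack 5 (remaining 15U)
26U → rack 6 (remaining 16U)
26U → rack 7 (remaining 16U)
26U → rack 8 (remaining 16U)
25U → rack 9 (remaining 17U)
25U → rack 10 (remaining 17U)
25U → rack 11 (remaining 17U)
19U → rack 12 (remaining 23U)
18U → rack 12 (remaining 5U)
13U → rack 5 (remaining 2U)
6U → rack 3 (remaining 0U)

12 racks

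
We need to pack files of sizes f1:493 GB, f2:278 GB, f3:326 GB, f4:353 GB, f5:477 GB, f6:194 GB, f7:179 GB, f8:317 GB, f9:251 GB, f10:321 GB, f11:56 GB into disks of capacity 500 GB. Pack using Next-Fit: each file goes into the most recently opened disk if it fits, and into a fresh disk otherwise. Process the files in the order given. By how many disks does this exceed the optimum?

1

Next-Fit: [493] [278] [326] [353] [477] [194,179] [317] [251] [321,56] → 9 disks.
8 files exceed 250 GB (half the capacity), and no two of those can share a disk, so at least 8 disks are needed.
An optimal packing achieves that bound: [493] [477] [353,56] [326] [321,179] [317] [278,194] [251] → 8 disks.
Excess: 9 − 8 = 1.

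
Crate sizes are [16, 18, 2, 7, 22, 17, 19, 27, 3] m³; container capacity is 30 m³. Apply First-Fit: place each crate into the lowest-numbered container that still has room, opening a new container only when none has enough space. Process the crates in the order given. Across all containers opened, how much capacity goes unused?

container 1: place 16 m³, 14 m³ left
container 2: place 18 m³, 12 m³ left
container 1: place 2 m³, 12 m³ left
container 1: place 7 m³, 5 m³ left
container 3: place 22 m³, 8 m³ left
container 4: place 17 m³, 13 m³ left
container 5: place 19 m³, 11 m³ left
container 6: place 27 m³, 3 m³ left
container 1: place 3 m³, 2 m³ left
6 containers × 30 m³ = 180 m³; used 131 m³; unused 49 m³.

49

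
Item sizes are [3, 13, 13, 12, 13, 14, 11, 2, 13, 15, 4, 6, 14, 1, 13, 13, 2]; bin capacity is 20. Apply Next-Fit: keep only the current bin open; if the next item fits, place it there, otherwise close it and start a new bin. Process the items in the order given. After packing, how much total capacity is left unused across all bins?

58

3 → bin 1 (remaining 17)
13 → bin 1 (remaining 4)
13 → bin 2 (remaining 7)
12 → bin 3 (remaining 8)
13 → bin 4 (remaining 7)
14 → bin 5 (remaining 6)
11 → bin 6 (remaining 9)
2 → bin 6 (remaining 7)
13 → bin 7 (remaining 7)
15 → bin 8 (remaining 5)
4 → bin 8 (remaining 1)
6 → bin 9 (remaining 14)
14 → bin 9 (remaining 0)
1 → bin 10 (remaining 19)
13 → bin 10 (remaining 6)
13 → bin 11 (remaining 7)
2 → bin 11 (remaining 5)
11 bins × 20 = 220; used 162; unused 58.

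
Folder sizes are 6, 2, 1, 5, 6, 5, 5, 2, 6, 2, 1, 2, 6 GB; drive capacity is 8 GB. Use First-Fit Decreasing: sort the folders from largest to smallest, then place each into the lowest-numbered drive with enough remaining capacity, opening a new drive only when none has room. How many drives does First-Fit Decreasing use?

7

Sorted descending: 6, 6, 6, 6, 5, 5, 5, 2, 2, 2, 2, 1, 1.
drive 1: place 6 GB, 2 GB left
drive 2: place 6 GB, 2 GB left
drive 3: place 6 GB, 2 GB left
drive 4: place 6 GB, 2 GB left
drive 5: place 5 GB, 3 GB left
drive 6: place 5 GB, 3 GB left
drive 7: place 5 GB, 3 GB left
drive 1: place 2 GB, 0 GB left
drive 2: place 2 GB, 0 GB left
drive 3: place 2 GB, 0 GB left
drive 4: place 2 GB, 0 GB left
drive 5: place 1 GB, 2 GB left
drive 5: place 1 GB, 1 GB left
Final drives: [6,2] [6,2] [6,2] [6,2] [5,1,1] [5] [5].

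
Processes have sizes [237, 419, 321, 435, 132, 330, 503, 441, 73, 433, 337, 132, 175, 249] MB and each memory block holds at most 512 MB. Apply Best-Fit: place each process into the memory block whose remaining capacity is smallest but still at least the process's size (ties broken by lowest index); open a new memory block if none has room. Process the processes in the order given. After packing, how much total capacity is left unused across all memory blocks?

391

Put 237 MB in memory block 1; 275 MB remain.
Put 419 MB in memory block 2; 93 MB remain.
Put 321 MB in memory block 3; 191 MB remain.
Put 435 MB in memory block 4; 77 MB remain.
Put 132 MB in memory block 3; 59 MB remain.
Put 330 MB in memory block 5; 182 MB remain.
Put 503 MB in memory block 6; 9 MB remain.
Put 441 MB in memory block 7; 71 MB remain.
Put 73 MB in memory block 4; 4 MB remain.
Put 433 MB in memory block 8; 79 MB remain.
Put 337 MB in memory block 9; 175 MB remain.
Put 132 MB in memory block 9; 43 MB remain.
Put 175 MB in memory block 5; 7 MB remain.
Put 249 MB in memory block 1; 26 MB remain.
9 memory blocks × 512 MB = 4608 MB; used 4217 MB; unused 391 MB.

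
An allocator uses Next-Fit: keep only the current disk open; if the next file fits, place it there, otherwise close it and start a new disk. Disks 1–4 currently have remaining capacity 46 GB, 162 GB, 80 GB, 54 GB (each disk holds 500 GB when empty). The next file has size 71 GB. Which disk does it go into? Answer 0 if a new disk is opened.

0

Next-Fit only looks at disk 4, which has 54 GB free.
71 GB does not fit, so a new disk is opened.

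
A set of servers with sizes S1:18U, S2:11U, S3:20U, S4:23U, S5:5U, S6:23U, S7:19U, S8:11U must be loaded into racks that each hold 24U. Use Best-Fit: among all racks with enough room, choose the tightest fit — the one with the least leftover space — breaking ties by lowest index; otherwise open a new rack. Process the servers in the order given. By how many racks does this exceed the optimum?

0

Best-Fit: [18,5] [11,11] [20] [23] [23] [19] → 6 racks.
Total size 130U; any packing needs at least ⌈130/24⌉ = 6 racks.
So 6 is already optimal.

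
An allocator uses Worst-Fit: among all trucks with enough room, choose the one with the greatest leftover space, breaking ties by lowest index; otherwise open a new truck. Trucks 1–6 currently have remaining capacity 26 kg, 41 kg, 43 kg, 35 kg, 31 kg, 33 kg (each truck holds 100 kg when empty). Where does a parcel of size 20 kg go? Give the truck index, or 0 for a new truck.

Trucks with room: truck 1 (26 kg), truck 2 (41 kg), truck 3 (43 kg), truck 4 (35 kg), truck 5 (31 kg), truck 6 (33 kg).
Most room is truck 3 with 43 kg free.

3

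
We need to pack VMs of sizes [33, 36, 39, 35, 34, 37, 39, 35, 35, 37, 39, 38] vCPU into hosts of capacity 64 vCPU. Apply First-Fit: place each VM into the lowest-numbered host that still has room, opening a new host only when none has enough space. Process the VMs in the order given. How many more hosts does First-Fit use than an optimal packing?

0

First-Fit: [33] [36] [39] [35] [34] [37] [39] [35] [35] [37] [39] [38] → 12 hosts.
12 VMs exceed 32 vCPU (half the capacity), and no two of those can share a host, so at least 12 hosts are needed.
So 12 is already optimal.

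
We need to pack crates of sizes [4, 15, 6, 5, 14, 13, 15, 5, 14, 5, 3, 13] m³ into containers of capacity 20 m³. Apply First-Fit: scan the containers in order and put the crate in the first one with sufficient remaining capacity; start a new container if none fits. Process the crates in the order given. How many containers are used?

7 containers

Put 4 m³ in container 1; 16 m³ remain.
Put 15 m³ in container 1; 1 m³ remain.
Put 6 m³ in container 2; 14 m³ remain.
Put 5 m³ in container 2; 9 m³ remain.
Put 14 m³ in container 3; 6 m³ remain.
Put 13 m³ in container 4; 7 m³ remain.
Put 15 m³ in container 5; 5 m³ remain.
Put 5 m³ in container 2; 4 m³ remain.
Put 14 m³ in container 6; 6 m³ remain.
Put 5 m³ in container 3; 1 m³ remain.
Put 3 m³ in container 2; 1 m³ remain.
Put 13 m³ in container 7; 7 m³ remain.
Final containers: [4,15] [6,5,5,3] [14,5] [13] [15] [14] [13].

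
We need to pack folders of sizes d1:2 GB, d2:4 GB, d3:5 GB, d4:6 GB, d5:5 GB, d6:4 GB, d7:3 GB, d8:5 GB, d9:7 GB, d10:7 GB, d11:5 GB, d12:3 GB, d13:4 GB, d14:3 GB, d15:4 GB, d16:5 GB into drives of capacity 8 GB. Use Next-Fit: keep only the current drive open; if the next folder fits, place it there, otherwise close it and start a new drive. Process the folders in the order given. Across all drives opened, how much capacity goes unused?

24

d1 (2 GB) → drive 1 (remaining 6 GB)
d2 (4 GB) → drive 1 (remaining 2 GB)
d3 (5 GB) → drive 2 (remaining 3 GB)
d4 (6 GB) → drive 3 (remaining 2 GB)
d5 (5 GB) → drive 4 (remaining 3 GB)
d6 (4 GB) → drive 5 (remaining 4 GB)
d7 (3 GB) → drive 5 (remaining 1 GB)
d8 (5 GB) → drive 6 (remaining 3 GB)
d9 (7 GB) → drive 7 (remaining 1 GB)
d10 (7 GB) → drive 8 (remaining 1 GB)
d11 (5 GB) → drive 9 (remaining 3 GB)
d12 (3 GB) → drive 9 (remaining 0 GB)
d13 (4 GB) → drive 10 (remaining 4 GB)
d14 (3 GB) → drive 10 (remaining 1 GB)
d15 (4 GB) → drive 11 (remaining 4 GB)
d16 (5 GB) → drive 12 (remaining 3 GB)
12 drives × 8 GB = 96 GB; used 72 GB; unused 24 GB.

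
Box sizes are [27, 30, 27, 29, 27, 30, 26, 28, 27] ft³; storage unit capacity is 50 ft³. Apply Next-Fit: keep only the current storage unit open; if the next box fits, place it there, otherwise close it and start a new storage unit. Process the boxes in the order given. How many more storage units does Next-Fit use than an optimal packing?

Next-Fit: [27] [30] [27] [29] [27] [30] [26] [28] [27] → 9 storage units.
9 boxes exceed 25 ft³ (half the capacity), and no two of those can share a storage unit, so at least 9 storage units are needed.
So 9 is already optimal.

0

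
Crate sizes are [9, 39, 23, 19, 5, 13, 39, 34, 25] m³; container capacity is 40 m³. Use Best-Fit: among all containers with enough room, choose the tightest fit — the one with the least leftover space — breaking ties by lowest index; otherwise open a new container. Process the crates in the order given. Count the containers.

Put 9 m³ in container 1; 31 m³ remain.
Put 39 m³ in container 2; 1 m³ remain.
Put 23 m³ in container 1; 8 m³ remain.
Put 19 m³ in container 3; 21 m³ remain.
Put 5 m³ in container 1; 3 m³ remain.
Put 13 m³ in container 3; 8 m³ remain.
Put 39 m³ in container 4; 1 m³ remain.
Put 34 m³ in container 5; 6 m³ remain.
Put 25 m³ in container 6; 15 m³ remain.

6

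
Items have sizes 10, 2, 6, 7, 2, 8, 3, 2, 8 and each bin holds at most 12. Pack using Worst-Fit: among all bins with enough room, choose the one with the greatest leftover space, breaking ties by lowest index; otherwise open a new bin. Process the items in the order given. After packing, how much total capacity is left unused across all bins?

Put 10 in bin 1; 2 remain.
Put 2 in bin 1; 0 remain.
Put 6 in bin 2; 6 remain.
Put 7 in bin 3; 5 remain.
Put 2 in bin 2; 4 remain.
Put 8 in bin 4; 4 remain.
Put 3 in bin 3; 2 remain.
Put 2 in bin 2; 2 remain.
Put 8 in bin 5; 4 remain.
5 bins × 12 = 60; used 48; unused 12.

12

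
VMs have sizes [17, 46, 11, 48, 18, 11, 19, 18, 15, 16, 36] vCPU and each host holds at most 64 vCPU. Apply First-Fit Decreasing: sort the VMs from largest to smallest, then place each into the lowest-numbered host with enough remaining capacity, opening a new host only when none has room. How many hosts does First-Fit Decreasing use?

5 hosts

Sorted descending: 48, 46, 36, 19, 18, 18, 17, 16, 15, 11, 11.
48 vCPU → host 1 (remaining 16 vCPU)
46 vCPU → host 2 (remaining 18 vCPU)
36 vCPU → host 3 (remaining 28 vCPU)
19 vCPU → host 3 (remaining 9 vCPU)
18 vCPU → host 2 (remaining 0 vCPU)
18 vCPU → host 4 (remaining 46 vCPU)
17 vCPU → host 4 (remaining 29 vCPU)
16 vCPU → host 1 (remaining 0 vCPU)
15 vCPU → host 4 (remaining 14 vCPU)
11 vCPU → host 4 (remaining 3 vCPU)
11 vCPU → host 5 (remaining 53 vCPU)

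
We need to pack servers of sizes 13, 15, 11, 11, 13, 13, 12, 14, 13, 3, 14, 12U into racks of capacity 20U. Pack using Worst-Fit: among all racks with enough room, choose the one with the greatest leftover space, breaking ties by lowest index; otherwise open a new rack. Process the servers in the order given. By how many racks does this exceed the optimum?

Worst-Fit: [13] [15] [11,3] [11] [13] [13] [12] [14] [13] [14] [12] → 11 racks.
11 servers exceed 10U (half the capacity), and no two of those can share a rack, so at least 11 racks are needed.
So 11 is already optimal.

0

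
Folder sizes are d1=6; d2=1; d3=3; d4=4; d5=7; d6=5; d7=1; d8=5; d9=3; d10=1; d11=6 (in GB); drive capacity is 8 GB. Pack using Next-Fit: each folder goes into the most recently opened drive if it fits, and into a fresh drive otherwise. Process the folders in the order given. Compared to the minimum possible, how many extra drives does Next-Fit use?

Next-Fit: [6,1] [3,4] [7] [5,1] [5,3] [1,6] → 6 drives.
Total size 42 GB; any packing needs at least ⌈42/8⌉ = 6 drives.
So 6 is already optimal.

0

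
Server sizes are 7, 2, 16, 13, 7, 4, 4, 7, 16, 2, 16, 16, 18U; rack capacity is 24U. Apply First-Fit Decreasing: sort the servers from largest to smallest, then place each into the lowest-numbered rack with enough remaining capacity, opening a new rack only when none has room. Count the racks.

Sorted descending: 18, 16, 16, 16, 16, 13, 7, 7, 7, 4, 4, 2, 2.
Put 18U in rack 1; 6U remain.
Put 16U in rack 2; 8U remain.
Put 16U in rack 3; 8U remain.
Put 16U in rack 4; 8U remain.
Put 16U in rack 5; 8U remain.
Put 13U in rack 6; 11U remain.
Put 7U in rack 2; 1U remain.
Put 7U in rack 3; 1U remain.
Put 7U in rack 4; 1U remain.
Put 4U in rack 1; 2U remain.
Put 4U in rack 5; 4U remain.
Put 2U in rack 1; 0U remain.
Put 2U in rack 5; 2U remain.

6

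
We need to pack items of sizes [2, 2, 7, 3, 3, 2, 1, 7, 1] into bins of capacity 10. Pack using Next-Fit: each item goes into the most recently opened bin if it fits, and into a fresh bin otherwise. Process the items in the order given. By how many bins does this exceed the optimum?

Next-Fit: [2,2] [7,3] [3,2,1] [7,1] → 4 bins.
Total size 28; any packing needs at least ⌈28/10⌉ = 3 bins.
An optimal packing achieves that bound: [7,3] [7,3] [2,2,2,1,1] → 3 bins.
Excess: 4 − 3 = 1.

1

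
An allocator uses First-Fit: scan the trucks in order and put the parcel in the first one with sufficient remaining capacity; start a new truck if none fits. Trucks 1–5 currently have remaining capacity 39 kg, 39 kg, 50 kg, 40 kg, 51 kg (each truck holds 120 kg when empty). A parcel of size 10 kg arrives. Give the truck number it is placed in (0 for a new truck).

Trucks with room: truck 1 (39 kg), truck 2 (39 kg), truck 3 (50 kg), truck 4 (40 kg), truck 5 (51 kg).
The first with room is truck 1.

1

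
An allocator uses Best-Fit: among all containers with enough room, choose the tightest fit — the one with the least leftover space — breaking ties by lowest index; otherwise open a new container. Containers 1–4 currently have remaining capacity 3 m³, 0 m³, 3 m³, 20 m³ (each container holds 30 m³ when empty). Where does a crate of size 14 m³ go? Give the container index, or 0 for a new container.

4

Containers with room: container 4 (20 m³).
Tightest fit is container 4 with 20 m³ free.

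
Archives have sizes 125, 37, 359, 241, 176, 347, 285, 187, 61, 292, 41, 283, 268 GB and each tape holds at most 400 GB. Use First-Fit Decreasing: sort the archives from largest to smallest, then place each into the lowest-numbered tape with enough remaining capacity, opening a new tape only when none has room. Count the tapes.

8

Sorted descending: 359, 347, 292, 285, 283, 268, 241, 187, 176, 125, 61, 41, 37.
tape 1: place 359 GB, 41 GB left
tape 2: place 347 GB, 53 GB left
tape 3: place 292 GB, 108 GB left
tape 4: place 285 GB, 115 GB left
tape 5: place 283 GB, 117 GB left
tape 6: place 268 GB, 132 GB left
tape 7: place 241 GB, 159 GB left
tape 8: place 187 GB, 213 GB left
tape 8: place 176 GB, 37 GB left
tape 6: place 125 GB, 7 GB left
tape 3: place 61 GB, 47 GB left
tape 1: place 41 GB, 0 GB left
tape 2: place 37 GB, 16 GB left
Final tapes: [359,41] [347,37] [292,61] [285] [283] [268,125] [241] [187,176].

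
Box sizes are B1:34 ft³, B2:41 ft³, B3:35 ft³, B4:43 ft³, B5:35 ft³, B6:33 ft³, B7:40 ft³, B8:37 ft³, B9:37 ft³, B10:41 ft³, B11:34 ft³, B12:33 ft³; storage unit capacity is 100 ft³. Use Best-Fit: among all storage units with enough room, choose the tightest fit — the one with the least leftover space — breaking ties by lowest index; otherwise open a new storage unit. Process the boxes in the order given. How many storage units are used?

6

storage unit 1: place B1 (34 ft³), 66 ft³ left
storage unit 1: place B2 (41 ft³), 25 ft³ left
storage unit 2: place B3 (35 ft³), 65 ft³ left
storage unit 2: place B4 (43 ft³), 22 ft³ left
storage unit 3: place B5 (35 ft³), 65 ft³ left
storage unit 3: place B6 (33 ft³), 32 ft³ left
storage unit 4: place B7 (40 ft³), 60 ft³ left
storage unit 4: place B8 (37 ft³), 23 ft³ left
storage unit 5: place B9 (37 ft³), 63 ft³ left
storage unit 5: place B10 (41 ft³), 22 ft³ left
storage unit 6: place B11 (34 ft³), 66 ft³ left
storage unit 6: place B12 (33 ft³), 33 ft³ left
Final storage units: [34,41] [35,43] [35,33] [40,37] [37,41] [34,33].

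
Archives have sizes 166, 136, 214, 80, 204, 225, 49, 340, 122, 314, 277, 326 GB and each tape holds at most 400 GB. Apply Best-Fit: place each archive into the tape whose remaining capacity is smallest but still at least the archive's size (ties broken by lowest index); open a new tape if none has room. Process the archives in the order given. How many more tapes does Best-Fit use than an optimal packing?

1

Best-Fit: [166,136,80] [214] [204] [225,49,122] [340] [314] [277] [326] → 8 tapes.
Total size 2453 GB; any packing needs at least ⌈2453/400⌉ = 7 tapes.
An optimal packing achieves that bound: [340,49] [326] [314,80] [277,122] [225,166] [214,136] [204] → 7 tapes.
Excess: 8 − 7 = 1.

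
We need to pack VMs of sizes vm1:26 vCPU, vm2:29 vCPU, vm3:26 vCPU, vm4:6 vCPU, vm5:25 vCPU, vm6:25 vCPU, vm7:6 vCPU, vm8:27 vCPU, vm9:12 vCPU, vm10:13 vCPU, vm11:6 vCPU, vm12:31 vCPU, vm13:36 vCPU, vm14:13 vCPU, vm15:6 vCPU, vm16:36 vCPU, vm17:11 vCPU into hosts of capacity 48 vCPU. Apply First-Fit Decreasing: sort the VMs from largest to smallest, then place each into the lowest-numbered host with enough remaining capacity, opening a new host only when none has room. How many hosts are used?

9 hosts

Sorted descending: 36, 36, 31, 29, 27, 26, 26, 25, 25, 13, 13, 12, 11, 6, 6, 6, 6.
host 1: place 36 vCPU, 12 vCPU left
host 2: place 36 vCPU, 12 vCPU left
host 3: place 31 vCPU, 17 vCPU left
host 4: place 29 vCPU, 19 vCPU left
host 5: place 27 vCPU, 21 vCPU left
host 6: place 26 vCPU, 22 vCPU left
host 7: place 26 vCPU, 22 vCPU left
host 8: place 25 vCPU, 23 vCPU left
host 9: place 25 vCPU, 23 vCPU left
host 3: place 13 vCPU, 4 vCPU left
host 4: place 13 vCPU, 6 vCPU left
host 1: place 12 vCPU, 0 vCPU left
host 2: place 11 vCPU, 1 vCPU left
host 4: place 6 vCPU, 0 vCPU left
host 5: place 6 vCPU, 15 vCPU left
host 5: place 6 vCPU, 9 vCPU left
host 5: place 6 vCPU, 3 vCPU left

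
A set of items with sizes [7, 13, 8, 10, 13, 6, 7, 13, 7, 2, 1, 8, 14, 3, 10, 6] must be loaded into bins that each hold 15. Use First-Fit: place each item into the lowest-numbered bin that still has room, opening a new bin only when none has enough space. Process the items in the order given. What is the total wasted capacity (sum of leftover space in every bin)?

22

bin 1: place 7, 8 left
bin 2: place 13, 2 left
bin 1: place 8, 0 left
bin 3: place 10, 5 left
bin 4: place 13, 2 left
bin 5: place 6, 9 left
bin 5: place 7, 2 left
bin 6: place 13, 2 left
bin 7: place 7, 8 left
bin 2: place 2, 0 left
bin 3: place 1, 4 left
bin 7: place 8, 0 left
bin 8: place 14, 1 left
bin 3: place 3, 1 left
bin 9: place 10, 5 left
bin 10: place 6, 9 left
10 bins × 15 = 150; used 128; unused 22.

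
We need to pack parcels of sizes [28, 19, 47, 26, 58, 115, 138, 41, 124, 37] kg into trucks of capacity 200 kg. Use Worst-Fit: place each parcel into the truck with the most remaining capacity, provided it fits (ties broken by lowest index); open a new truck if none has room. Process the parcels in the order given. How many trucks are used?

4 trucks

28 kg → truck 1 (remaining 172 kg)
19 kg → truck 1 (remaining 153 kg)
47 kg → truck 1 (remaining 106 kg)
26 kg → truck 1 (remaining 80 kg)
58 kg → truck 1 (remaining 22 kg)
115 kg → truck 2 (remaining 85 kg)
138 kg → truck 3 (remaining 62 kg)
41 kg → truck 2 (remaining 44 kg)
124 kg → truck 4 (remaining 76 kg)
37 kg → truck 4 (remaining 39 kg)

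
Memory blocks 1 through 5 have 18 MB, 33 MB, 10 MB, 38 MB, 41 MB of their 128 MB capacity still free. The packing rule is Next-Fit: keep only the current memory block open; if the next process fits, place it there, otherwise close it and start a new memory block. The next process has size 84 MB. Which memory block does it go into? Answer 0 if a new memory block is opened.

0

Next-Fit only looks at memory block 5, which has 41 MB free.
84 MB does not fit, so a new memory block is opened.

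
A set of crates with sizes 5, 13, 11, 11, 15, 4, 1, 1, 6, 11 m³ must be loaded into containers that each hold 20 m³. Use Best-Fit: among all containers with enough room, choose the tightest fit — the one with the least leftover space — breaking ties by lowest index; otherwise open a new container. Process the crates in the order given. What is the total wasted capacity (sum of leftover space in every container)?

22

5 m³ → container 1 (remaining 15 m³)
13 m³ → container 1 (remaining 2 m³)
11 m³ → container 2 (remaining 9 m³)
11 m³ → container 3 (remaining 9 m³)
15 m³ → container 4 (remaining 5 m³)
4 m³ → container 4 (remaining 1 m³)
1 m³ → container 4 (remaining 0 m³)
1 m³ → container 1 (remaining 1 m³)
6 m³ → container 2 (remaining 3 m³)
11 m³ → container 5 (remaining 9 m³)
5 containers × 20 m³ = 100 m³; used 78 m³; unused 22 m³.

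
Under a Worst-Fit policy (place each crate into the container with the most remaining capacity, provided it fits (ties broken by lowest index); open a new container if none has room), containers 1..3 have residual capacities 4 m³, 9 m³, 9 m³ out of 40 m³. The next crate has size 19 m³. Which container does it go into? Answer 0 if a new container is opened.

0

No container has ≥ 19 m³ free, so a new container is opened.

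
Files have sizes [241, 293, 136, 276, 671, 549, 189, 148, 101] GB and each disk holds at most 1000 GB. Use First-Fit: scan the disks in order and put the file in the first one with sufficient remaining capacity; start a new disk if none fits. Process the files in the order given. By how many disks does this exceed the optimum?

0

First-Fit: [241,293,136,276] [671,189,101] [549,148] → 3 disks.
Total size 2604 GB; any packing needs at least ⌈2604/1000⌉ = 3 disks.
So 3 is already optimal.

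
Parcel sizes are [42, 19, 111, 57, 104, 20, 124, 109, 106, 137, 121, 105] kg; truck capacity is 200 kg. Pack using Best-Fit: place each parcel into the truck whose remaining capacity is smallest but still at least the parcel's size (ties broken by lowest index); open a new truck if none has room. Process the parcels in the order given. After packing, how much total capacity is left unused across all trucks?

545

Put 42 kg in truck 1; 158 kg remain.
Put 19 kg in truck 1; 139 kg remain.
Put 111 kg in truck 1; 28 kg remain.
Put 57 kg in truck 2; 143 kg remain.
Put 104 kg in truck 2; 39 kg remain.
Put 20 kg in truck 1; 8 kg remain.
Put 124 kg in truck 3; 76 kg remain.
Put 109 kg in truck 4; 91 kg remain.
Put 106 kg in truck 5; 94 kg remain.
Put 137 kg in truck 6; 63 kg remain.
Put 121 kg in truck 7; 79 kg remain.
Put 105 kg in truck 8; 95 kg remain.
8 trucks × 200 kg = 1600 kg; used 1055 kg; unused 545 kg.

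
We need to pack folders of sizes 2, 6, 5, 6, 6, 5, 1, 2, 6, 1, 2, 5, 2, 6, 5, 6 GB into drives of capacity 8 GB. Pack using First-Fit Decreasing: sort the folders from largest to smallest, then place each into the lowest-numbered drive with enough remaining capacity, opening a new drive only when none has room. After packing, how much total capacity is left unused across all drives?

14

Sorted descending: 6, 6, 6, 6, 6, 6, 5, 5, 5, 5, 2, 2, 2, 2, 1, 1.
6 GB → drive 1 (remaining 2 GB)
6 GB → drive 2 (remaining 2 GB)
6 GB → drive 3 (remaining 2 GB)
6 GB → drive 4 (remaining 2 GB)
6 GB → drive 5 (remaining 2 GB)
6 GB → drive 6 (remaining 2 GB)
5 GB → drive 7 (remaining 3 GB)
5 GB → drive 8 (remaining 3 GB)
5 GB → drive 9 (remaining 3 GB)
5 GB → drive 10 (remaining 3 GB)
2 GB → drive 1 (remaining 0 GB)
2 GB → drive 2 (remaining 0 GB)
2 GB → drive 3 (remaining 0 GB)
2 GB → drive 4 (remaining 0 GB)
1 GB → drive 5 (remaining 1 GB)
1 GB → drive 5 (remaining 0 GB)
10 drives × 8 GB = 80 GB; used 66 GB; unused 14 GB.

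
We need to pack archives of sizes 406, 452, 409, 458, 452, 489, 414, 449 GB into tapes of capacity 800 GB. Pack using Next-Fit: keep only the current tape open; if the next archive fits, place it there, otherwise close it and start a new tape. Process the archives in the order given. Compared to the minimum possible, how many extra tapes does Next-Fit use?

Next-Fit: [406] [452] [409] [458] [452] [489] [414] [449] → 8 tapes.
8 archives exceed 400 GB (half the capacity), and no two of those can share a tape, so at least 8 tapes are needed.
So 8 is already optimal.

0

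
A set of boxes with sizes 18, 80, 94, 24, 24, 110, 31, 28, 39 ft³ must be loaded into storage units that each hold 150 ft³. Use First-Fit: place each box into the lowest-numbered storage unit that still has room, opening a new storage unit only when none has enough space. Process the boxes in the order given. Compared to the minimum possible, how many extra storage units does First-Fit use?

1

First-Fit: [18,80,24,24] [94,31] [110,28] [39] → 4 storage units.
Total size 448 ft³; any packing needs at least ⌈448/150⌉ = 3 storage units.
An optimal packing achieves that bound: [110,39] [94,31,24] [80,28,24,18] → 3 storage units.
Excess: 4 − 3 = 1.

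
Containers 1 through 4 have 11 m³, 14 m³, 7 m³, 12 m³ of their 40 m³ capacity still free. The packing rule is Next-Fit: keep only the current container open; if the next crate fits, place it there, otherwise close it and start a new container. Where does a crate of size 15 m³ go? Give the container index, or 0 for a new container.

0

Next-Fit only looks at container 4, which has 12 m³ free.
15 m³ does not fit, so a new container is opened.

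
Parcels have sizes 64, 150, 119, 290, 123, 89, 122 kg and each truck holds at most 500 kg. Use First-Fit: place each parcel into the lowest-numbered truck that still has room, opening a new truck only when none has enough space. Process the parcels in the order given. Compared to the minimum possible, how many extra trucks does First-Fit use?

1

First-Fit: [64,150,119,123] [290,89] [122] → 3 trucks.
Total size 957 kg; any packing needs at least ⌈957/500⌉ = 2 trucks.
An optimal packing achieves that bound: [290,123,64] [150,122,119,89] → 2 trucks.
Excess: 3 − 2 = 1.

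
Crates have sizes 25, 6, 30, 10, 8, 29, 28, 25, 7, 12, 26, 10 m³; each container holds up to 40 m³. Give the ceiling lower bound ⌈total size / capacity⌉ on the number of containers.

6

Total size = 25 + 6 + 30 + 10 + 8 + 29 + 28 + 25 + 7 + 12 + 26 + 10 = 216 m³.
⌈216 / 40⌉ = 6.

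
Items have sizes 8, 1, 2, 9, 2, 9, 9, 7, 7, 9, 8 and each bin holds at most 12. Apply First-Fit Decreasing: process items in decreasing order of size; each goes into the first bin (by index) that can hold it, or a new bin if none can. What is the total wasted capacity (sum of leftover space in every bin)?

25

Sorted descending: 9, 9, 9, 9, 8, 8, 7, 7, 2, 2, 1.
9 → bin 1 (remaining 3)
9 → bin 2 (remaining 3)
9 → bin 3 (remaining 3)
9 → bin 4 (remaining 3)
8 → bin 5 (remaining 4)
8 → bin 6 (remaining 4)
7 → bin 7 (remaining 5)
7 → bin 8 (remaining 5)
2 → bin 1 (remaining 1)
2 → bin 2 (remaining 1)
1 → bin 1 (remaining 0)
8 bins × 12 = 96; used 71; unused 25.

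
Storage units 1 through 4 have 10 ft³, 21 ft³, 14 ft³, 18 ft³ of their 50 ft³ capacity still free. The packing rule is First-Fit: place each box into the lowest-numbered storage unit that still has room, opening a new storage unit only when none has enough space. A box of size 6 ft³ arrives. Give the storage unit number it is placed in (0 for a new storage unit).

1

Storage units with room: storage unit 1 (10 ft³), storage unit 2 (21 ft³), storage unit 3 (14 ft³), storage unit 4 (18 ft³).
The first with room is storage unit 1.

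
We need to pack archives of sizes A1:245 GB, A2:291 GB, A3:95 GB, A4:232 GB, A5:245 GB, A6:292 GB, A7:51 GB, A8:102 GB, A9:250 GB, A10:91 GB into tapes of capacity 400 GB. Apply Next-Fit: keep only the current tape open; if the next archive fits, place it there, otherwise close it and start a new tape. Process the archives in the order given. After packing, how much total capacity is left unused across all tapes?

906

tape 1: place A1 (245 GB), 155 GB left
tape 2: place A2 (291 GB), 109 GB left
tape 2: place A3 (95 GB), 14 GB left
tape 3: place A4 (232 GB), 168 GB left
tape 4: place A5 (245 GB), 155 GB left
tape 5: place A6 (292 GB), 108 GB left
tape 5: place A7 (51 GB), 57 GB left
tape 6: place A8 (102 GB), 298 GB left
tape 6: place A9 (250 GB), 48 GB left
tape 7: place A10 (91 GB), 309 GB left
7 tapes × 400 GB = 2800 GB; used 1894 GB; unused 906 GB.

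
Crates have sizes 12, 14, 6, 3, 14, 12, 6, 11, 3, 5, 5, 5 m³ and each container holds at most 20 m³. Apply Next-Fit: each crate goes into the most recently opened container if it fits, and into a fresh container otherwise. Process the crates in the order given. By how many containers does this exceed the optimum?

Next-Fit: [12] [14,6] [3,14] [12,6] [11,3,5] [5,5] → 6 containers.
Total size 96 m³; any packing needs at least ⌈96/20⌉ = 5 containers.
An optimal packing achieves that bound: [14,6] [14,6] [12,5,3] [12,5,3] [11,5] → 5 containers.
Excess: 6 − 5 = 1.

1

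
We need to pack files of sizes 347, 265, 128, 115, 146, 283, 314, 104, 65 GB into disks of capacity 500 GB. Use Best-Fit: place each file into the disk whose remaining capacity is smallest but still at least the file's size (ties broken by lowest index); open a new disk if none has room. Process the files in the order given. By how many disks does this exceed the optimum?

Best-Fit: [347,128] [265,115,104] [146,283,65] [314] → 4 disks.
Total size 1767 GB; any packing needs at least ⌈1767/500⌉ = 4 disks.
So 4 is already optimal.

0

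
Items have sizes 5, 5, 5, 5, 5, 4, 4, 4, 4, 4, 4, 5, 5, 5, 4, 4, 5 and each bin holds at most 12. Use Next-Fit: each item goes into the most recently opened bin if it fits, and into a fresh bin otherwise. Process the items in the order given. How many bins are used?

8 bins

Put 5 in bin 1; 7 remain.
Put 5 in bin 1; 2 remain.
Put 5 in bin 2; 7 remain.
Put 5 in bin 2; 2 remain.
Put 5 in bin 3; 7 remain.
Put 4 in bin 3; 3 remain.
Put 4 in bin 4; 8 remain.
Put 4 in bin 4; 4 remain.
Put 4 in bin 4; 0 remain.
Put 4 in bin 5; 8 remain.
Put 4 in bin 5; 4 remain.
Put 5 in bin 6; 7 remain.
Put 5 in bin 6; 2 remain.
Put 5 in bin 7; 7 remain.
Put 4 in bin 7; 3 remain.
Put 4 in bin 8; 8 remain.
Put 5 in bin 8; 3 remain.
Final bins: [5,5] [5,5] [5,4] [4,4,4] [4,4] [5,5] [5,4] [4,5].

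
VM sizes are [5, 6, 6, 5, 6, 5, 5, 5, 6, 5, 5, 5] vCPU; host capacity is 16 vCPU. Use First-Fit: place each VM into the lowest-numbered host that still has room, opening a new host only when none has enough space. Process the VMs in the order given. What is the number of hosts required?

5 hosts

Put 5 vCPU in host 1; 11 vCPU remain.
Put 6 vCPU in host 1; 5 vCPU remain.
Put 6 vCPU in host 2; 10 vCPU remain.
Put 5 vCPU in host 1; 0 vCPU remain.
Put 6 vCPU in host 2; 4 vCPU remain.
Put 5 vCPU in host 3; 11 vCPU remain.
Put 5 vCPU in host 3; 6 vCPU remain.
Put 5 vCPU in host 3; 1 vCPU remain.
Put 6 vCPU in host 4; 10 vCPU remain.
Put 5 vCPU in host 4; 5 vCPU remain.
Put 5 vCPU in host 4; 0 vCPU remain.
Put 5 vCPU in host 5; 11 vCPU remain.
Final hosts: [5,6,5] [6,6] [5,5,5] [6,5,5] [5].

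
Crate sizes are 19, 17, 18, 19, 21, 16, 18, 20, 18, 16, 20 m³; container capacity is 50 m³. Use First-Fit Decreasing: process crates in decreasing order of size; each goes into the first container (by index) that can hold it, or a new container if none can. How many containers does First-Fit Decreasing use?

Sorted descending: 21, 20, 20, 19, 19, 18, 18, 18, 17, 16, 16.
Put 21 m³ in container 1; 29 m³ remain.
Put 20 m³ in container 1; 9 m³ remain.
Put 20 m³ in container 2; 30 m³ remain.
Put 19 m³ in container 2; 11 m³ remain.
Put 19 m³ in container 3; 31 m³ remain.
Put 18 m³ in container 3; 13 m³ remain.
Put 18 m³ in container 4; 32 m³ remain.
Put 18 m³ in container 4; 14 m³ remain.
Put 17 m³ in container 5; 33 m³ remain.
Put 16 m³ in container 5; 17 m³ remain.
Put 16 m³ in container 5; 1 m³ remain.

5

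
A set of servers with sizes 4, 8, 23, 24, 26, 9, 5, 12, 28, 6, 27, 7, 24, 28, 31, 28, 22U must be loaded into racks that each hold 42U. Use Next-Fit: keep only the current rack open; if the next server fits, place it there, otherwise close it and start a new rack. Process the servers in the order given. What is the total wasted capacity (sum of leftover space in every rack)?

108

4U → rack 1 (remaining 38U)
8U → rack 1 (remaining 30U)
23U → rack 1 (remaining 7U)
24U → rack 2 (remaining 18U)
26U → rack 3 (remaining 16U)
9U → rack 3 (remaining 7U)
5U → rack 3 (remaining 2U)
12U → rack 4 (remaining 30U)
28U → rack 4 (remaining 2U)
6U → rack 5 (remaining 36U)
27U → rack 5 (remaining 9U)
7U → rack 5 (remaining 2U)
24U → rack 6 (remaining 18U)
28U → rack 7 (remaining 14U)
31U → rack 8 (remaining 11U)
28U → rack 9 (remaining 14U)
22U → rack 10 (remaining 20U)
10 racks × 42U = 420U; used 312U; unused 108U.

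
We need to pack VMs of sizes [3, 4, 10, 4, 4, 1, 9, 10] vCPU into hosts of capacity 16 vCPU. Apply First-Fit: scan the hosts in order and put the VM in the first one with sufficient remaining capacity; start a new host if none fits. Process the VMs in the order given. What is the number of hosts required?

4

Put 3 vCPU in host 1; 13 vCPU remain.
Put 4 vCPU in host 1; 9 vCPU remain.
Put 10 vCPU in host 2; 6 vCPU remain.
Put 4 vCPU in host 1; 5 vCPU remain.
Put 4 vCPU in host 1; 1 vCPU remain.
Put 1 vCPU in host 1; 0 vCPU remain.
Put 9 vCPU in host 3; 7 vCPU remain.
Put 10 vCPU in host 4; 6 vCPU remain.
Final hosts: [3,4,4,4,1] [10] [9] [10].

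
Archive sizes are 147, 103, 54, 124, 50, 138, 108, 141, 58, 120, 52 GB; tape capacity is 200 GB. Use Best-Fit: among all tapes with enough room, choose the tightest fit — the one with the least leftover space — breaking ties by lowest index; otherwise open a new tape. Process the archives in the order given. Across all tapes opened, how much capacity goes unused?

305

Put 147 GB in tape 1; 53 GB remain.
Put 103 GB in tape 2; 97 GB remain.
Put 54 GB in tape 2; 43 GB remain.
Put 124 GB in tape 3; 76 GB remain.
Put 50 GB in tape 1; 3 GB remain.
Put 138 GB in tape 4; 62 GB remain.
Put 108 GB in tape 5; 92 GB remain.
Put 141 GB in tape 6; 59 GB remain.
Put 58 GB in tape 6; 1 GB remain.
Put 120 GB in tape 7; 80 GB remain.
Put 52 GB in tape 4; 10 GB remain.
7 tapes × 200 GB = 1400 GB; used 1095 GB; unused 305 GB.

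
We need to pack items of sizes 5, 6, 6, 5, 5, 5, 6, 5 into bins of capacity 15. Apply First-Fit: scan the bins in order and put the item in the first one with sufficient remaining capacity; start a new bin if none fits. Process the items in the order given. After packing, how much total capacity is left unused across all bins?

5 → bin 1 (remaining 10)
6 → bin 1 (remaining 4)
6 → bin 2 (remaining 9)
5 → bin 2 (remaining 4)
5 → bin 3 (remaining 10)
5 → bin 3 (remaining 5)
6 → bin 4 (remaining 9)
5 → bin 3 (remaining 0)
4 bins × 15 = 60; used 43; unused 17.

17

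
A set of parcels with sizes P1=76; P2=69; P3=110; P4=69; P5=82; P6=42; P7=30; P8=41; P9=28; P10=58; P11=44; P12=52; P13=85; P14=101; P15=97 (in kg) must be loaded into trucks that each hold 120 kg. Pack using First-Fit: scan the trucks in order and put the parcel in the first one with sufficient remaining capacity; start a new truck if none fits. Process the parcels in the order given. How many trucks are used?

10

Put P1 (76 kg) in truck 1; 44 kg remain.
Put P2 (69 kg) in truck 2; 51 kg remain.
Put P3 (110 kg) in truck 3; 10 kg remain.
Put P4 (69 kg) in truck 4; 51 kg remain.
Put P5 (82 kg) in truck 5; 38 kg remain.
Put P6 (42 kg) in truck 1; 2 kg remain.
Put P7 (30 kg) in truck 2; 21 kg remain.
Put P8 (41 kg) in truck 4; 10 kg remain.
Put P9 (28 kg) in truck 5; 10 kg remain.
Put P10 (58 kg) in truck 6; 62 kg remain.
Put P11 (44 kg) in truck 6; 18 kg remain.
Put P12 (52 kg) in truck 7; 68 kg remain.
Put P13 (85 kg) in truck 8; 35 kg remain.
Put P14 (101 kg) in truck 9; 19 kg remain.
Put P15 (97 kg) in truck 10; 23 kg remain.
Final trucks: [76,42] [69,30] [110] [69,41] [82,28] [58,44] [52] [85] [101] [97].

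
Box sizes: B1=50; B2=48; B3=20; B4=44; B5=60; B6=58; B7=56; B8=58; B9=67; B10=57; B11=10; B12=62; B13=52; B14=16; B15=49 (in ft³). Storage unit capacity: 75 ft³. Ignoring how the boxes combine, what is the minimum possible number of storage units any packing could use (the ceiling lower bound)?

Total size = 50 + 48 + 20 + 44 + 60 + 58 + 56 + 58 + 67 + 57 + 10 + 62 + 52 + 16 + 49 = 707 ft³.
⌈707 / 75⌉ = 10.

10 storage units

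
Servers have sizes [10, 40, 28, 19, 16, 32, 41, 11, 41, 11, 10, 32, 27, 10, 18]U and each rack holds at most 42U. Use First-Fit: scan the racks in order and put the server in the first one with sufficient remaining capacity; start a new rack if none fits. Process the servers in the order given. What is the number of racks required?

10

Put 10U in rack 1; 32U remain.
Put 40U in rack 2; 2U remain.
Put 28U in rack 1; 4U remain.
Put 19U in rack 3; 23U remain.
Put 16U in rack 3; 7U remain.
Put 32U in rack 4; 10U remain.
Put 41U in rack 5; 1U remain.
Put 11U in rack 6; 31U remain.
Put 41U in rack 7; 1U remain.
Put 11U in rack 6; 20U remain.
Put 10U in rack 4; 0U remain.
Put 32U in rack 8; 10U remain.
Put 27U in rack 9; 15U remain.
Put 10U in rack 6; 10U remain.
Put 18U in rack 10; 24U remain.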